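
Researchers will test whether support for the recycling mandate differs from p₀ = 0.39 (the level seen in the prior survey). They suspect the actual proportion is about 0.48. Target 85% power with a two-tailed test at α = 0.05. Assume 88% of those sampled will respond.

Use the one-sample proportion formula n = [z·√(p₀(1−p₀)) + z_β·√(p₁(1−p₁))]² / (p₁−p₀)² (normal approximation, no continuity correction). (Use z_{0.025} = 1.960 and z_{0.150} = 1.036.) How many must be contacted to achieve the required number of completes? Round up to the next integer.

n = 305

n = [z_{α/2}·√(p₀q₀) + z_β·√(p₁q₁)]² / (p₁ − p₀)²
  = [1.960·√(0.39·0.61) + 1.036·√(0.48·0.52)]² / (0.09)²
  = [1.960·0.4877 + 1.036·0.4996]² / 0.0081
  = [1.4736]² / 0.0081
  = 268.08
Adjust for 88% response: 268.08 / 0.88 = 304.63.
Round up → n = 305.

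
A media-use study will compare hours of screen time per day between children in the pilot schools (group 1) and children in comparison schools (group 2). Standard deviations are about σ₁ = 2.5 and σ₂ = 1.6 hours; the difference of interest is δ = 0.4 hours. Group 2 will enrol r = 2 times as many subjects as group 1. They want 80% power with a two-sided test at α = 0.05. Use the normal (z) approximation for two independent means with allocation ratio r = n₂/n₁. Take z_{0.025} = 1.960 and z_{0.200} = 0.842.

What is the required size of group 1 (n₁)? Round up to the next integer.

n₁ = (z_{α/2} + z_β)² · (σ₁² + σ₂²/r) / δ²
   = (1.960 + 0.842)² · (2.5² + 1.6²/2) / 0.4²
   = 7.8512 · (6.25 + 1.28) / 0.16
   = 7.8512 · 7.53 / 0.16
   = 369.50
Round up → n₁ = 370; n₂ = r·n₁ = 2 × 370 = 740.

n₁ = 370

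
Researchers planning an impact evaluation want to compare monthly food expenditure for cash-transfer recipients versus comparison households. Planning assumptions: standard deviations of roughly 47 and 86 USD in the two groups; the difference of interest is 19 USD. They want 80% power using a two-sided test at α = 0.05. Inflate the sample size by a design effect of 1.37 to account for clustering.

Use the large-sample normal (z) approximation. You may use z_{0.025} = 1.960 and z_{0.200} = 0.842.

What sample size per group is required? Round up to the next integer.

n = (z_{α/2} + z_β)² · (σ₁² + σ₂²) / δ²
  = (1.960 + 0.842)² · (47² + 86² = 9605) / 19²
  = 7.8512 · 9605 / 361
  = 208.89
Design effect: 1.37 × 208.89 = 286.19.
Round up → n = 287 per group.

n = 287 per group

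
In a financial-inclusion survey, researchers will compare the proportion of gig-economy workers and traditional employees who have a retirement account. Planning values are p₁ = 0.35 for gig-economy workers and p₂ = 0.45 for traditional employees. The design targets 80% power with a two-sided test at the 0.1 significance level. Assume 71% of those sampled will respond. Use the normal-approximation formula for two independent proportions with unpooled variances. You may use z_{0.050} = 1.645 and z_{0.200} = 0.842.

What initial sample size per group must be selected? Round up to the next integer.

n = (z_{α/2} + z_β)² · [p₁(1−p₁) + p₂(1−p₂)] / (p₁ − p₂)²
  = (1.645 + 0.842)² · (0.35·0.65 + 0.45·0.55) / (-0.10)²
  = (2.487)² · (0.2275 + 0.2475) / 0.0100
  = 6.1852 · 0.4750 / 0.0100
  = 293.80
Adjust for 71% response: 293.80 / 0.71 = 413.80.
Round up → n = 414 per group.

n = 414 per group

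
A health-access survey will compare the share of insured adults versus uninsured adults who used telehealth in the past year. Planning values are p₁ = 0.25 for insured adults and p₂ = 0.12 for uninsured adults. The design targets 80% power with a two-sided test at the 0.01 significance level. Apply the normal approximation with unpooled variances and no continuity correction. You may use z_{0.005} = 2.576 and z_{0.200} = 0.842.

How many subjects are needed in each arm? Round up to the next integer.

n = 203 per group

n = (z_{α/2} + z_β)² · [p₁(1−p₁) + p₂(1−p₂)] / (p₁ − p₂)²
  = (2.576 + 0.842)² · (0.25·0.75 + 0.12·0.88) / (0.13)²
  = (3.418)² · (0.1875 + 0.1056) / 0.0169
  = 11.6827 · 0.2931 / 0.0169
  = 202.62
Round up → n = 203 per group.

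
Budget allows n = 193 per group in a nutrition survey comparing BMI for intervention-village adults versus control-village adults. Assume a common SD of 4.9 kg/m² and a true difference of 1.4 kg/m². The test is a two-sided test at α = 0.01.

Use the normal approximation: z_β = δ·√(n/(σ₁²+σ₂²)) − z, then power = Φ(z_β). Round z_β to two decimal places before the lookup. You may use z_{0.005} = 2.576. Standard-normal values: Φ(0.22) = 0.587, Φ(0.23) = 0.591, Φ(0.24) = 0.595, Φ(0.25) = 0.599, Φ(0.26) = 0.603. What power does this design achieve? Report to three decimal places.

z_β = δ·√(n/(σ₁²+σ₂²)) − z_{α/2}
    = 1.4 · √(193/48.02) − 2.576
    = 1.4 · 2.00478 − 2.576
    = 2.8067 − 2.576 = 0.2307 → 0.23
Power = Φ(0.23) = 0.591.

Power ≈ 0.591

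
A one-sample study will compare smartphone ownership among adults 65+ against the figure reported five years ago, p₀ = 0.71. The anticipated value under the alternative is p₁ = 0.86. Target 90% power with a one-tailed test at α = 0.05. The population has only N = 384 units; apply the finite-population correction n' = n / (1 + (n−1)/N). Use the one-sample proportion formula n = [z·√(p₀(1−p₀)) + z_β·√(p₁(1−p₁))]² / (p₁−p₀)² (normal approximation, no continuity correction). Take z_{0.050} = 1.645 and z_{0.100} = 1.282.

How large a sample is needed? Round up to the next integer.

n = [z_α·√(p₀q₀) + z_β·√(p₁q₁)]² / (p₁ − p₀)²
  = [1.645·√(0.71·0.29) + 1.282·√(0.86·0.14)]² / (0.15)²
  = [1.645·0.4538 + 1.282·0.3470]² / 0.0225
  = [1.1913]² / 0.0225
  = 63.07
Finite-population correction (N = 384): 63.07 / (1 + (63.07 − 1)/384) = 54.30.
Round up → n = 55.

n = 55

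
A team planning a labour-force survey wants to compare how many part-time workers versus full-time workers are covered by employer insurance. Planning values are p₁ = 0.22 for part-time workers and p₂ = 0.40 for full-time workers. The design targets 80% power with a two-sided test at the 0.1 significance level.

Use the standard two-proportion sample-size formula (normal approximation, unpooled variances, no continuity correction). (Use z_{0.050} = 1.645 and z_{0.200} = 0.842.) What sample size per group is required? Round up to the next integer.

n = (z_{α/2} + z_β)² · [p₁(1−p₁) + p₂(1−p₂)] / (p₁ − p₂)²
  = (1.645 + 0.842)² · (0.22·0.78 + 0.40·0.60) / (-0.18)²
  = (2.487)² · (0.1716 + 0.2400) / 0.0324
  = 6.1852 · 0.4116 / 0.0324
  = 78.57
Round up → n = 79 per group.

n = 79 per group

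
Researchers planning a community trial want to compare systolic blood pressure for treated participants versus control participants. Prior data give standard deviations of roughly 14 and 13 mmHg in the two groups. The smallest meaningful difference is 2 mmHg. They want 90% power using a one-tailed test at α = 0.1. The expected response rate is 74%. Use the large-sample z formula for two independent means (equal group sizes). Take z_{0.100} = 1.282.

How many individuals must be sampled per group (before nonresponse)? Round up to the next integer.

n = 811 per group

n = (z_α + z_β)² · (σ₁² + σ₂²) / δ²
  = (1.282 + 1.282)² · (14² + 13² = 365) / 2²
  = 6.5741 · 365 / 4
  = 599.89
Adjust for 74% response: 599.89 / 0.74 = 810.66.
Round up → n = 811 per group.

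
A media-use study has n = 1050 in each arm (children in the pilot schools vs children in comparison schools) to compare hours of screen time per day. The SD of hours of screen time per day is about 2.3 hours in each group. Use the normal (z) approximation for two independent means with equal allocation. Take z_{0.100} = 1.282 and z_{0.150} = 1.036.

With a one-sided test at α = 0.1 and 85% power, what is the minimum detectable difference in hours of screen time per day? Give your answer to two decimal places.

δ = (z_α + z_β) · √((σ₁²+σ₂²)/n)
  = (1.282 + 1.036) · √(10.58/1050)
  = 2.318 · √0.01008
  = 2.318 · 0.1004
  = 0.2327

Minimum detectable difference ≈ 0.23 hours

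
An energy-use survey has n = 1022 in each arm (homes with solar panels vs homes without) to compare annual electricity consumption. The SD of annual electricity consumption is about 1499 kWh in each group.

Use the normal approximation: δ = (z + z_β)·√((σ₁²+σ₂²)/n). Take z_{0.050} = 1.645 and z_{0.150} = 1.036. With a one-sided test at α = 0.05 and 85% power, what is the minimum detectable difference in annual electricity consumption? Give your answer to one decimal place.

Minimum detectable difference ≈ 177.8 kWh

δ = (z_α + z_β) · √((σ₁²+σ₂²)/n)
  = (1.645 + 1.036) · √(4494002/1022)
  = 2.681 · √4397.3
  = 2.681 · 66.3119
  = 177.7821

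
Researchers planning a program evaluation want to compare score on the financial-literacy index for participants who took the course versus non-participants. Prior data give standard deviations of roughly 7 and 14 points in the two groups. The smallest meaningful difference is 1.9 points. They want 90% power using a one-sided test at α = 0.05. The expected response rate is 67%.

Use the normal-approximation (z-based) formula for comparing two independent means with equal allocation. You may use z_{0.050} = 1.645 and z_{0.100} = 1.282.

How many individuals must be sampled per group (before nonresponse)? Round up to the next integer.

n = (z_α + z_β)² · (σ₁² + σ₂²) / δ²
  = (1.645 + 1.282)² · (7² + 14² = 245) / 1.9²
  = 8.5673 · 245 / 3.61
  = 581.44
Adjust for 67% response: 581.44 / 0.67 = 867.82.
Round up → n = 868 per group.

n = 868 per group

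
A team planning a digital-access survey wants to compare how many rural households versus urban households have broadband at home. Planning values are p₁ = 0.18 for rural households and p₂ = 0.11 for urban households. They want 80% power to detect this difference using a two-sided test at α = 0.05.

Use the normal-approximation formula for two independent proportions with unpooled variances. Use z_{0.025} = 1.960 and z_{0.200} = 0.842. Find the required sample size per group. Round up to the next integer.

n = 394 per group

n = (z_{α/2} + z_β)² · [p₁(1−p₁) + p₂(1−p₂)] / (p₁ − p₂)²
  = (1.960 + 0.842)² · (0.18·0.82 + 0.11·0.89) / (0.07)²
  = (2.802)² · (0.1476 + 0.0979) / 0.0049
  = 7.8512 · 0.2455 / 0.0049
  = 393.36
Round up → n = 394 per group.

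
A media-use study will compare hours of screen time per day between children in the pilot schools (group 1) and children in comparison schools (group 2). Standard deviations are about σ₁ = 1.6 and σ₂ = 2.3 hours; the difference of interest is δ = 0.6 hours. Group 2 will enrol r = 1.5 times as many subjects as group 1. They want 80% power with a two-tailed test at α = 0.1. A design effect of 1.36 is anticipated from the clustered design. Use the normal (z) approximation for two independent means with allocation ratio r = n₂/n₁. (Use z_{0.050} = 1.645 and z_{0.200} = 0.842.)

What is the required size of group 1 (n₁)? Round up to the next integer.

n₁ = (z_{α/2} + z_β)² · (σ₁² + σ₂²/r) / δ²
   = (1.645 + 0.842)² · (1.6² + 2.3²/1.5) / 0.6²
   = 6.1852 · (2.56 + 3.5267) / 0.36
   = 6.1852 · 6.0867 / 0.36
   = 104.58
Design effect: 1.36 × 104.58 = 142.22.
Round up → n₁ = 143; n₂ = r·n₁ = 1.5 × 143 = 215.

n₁ = 143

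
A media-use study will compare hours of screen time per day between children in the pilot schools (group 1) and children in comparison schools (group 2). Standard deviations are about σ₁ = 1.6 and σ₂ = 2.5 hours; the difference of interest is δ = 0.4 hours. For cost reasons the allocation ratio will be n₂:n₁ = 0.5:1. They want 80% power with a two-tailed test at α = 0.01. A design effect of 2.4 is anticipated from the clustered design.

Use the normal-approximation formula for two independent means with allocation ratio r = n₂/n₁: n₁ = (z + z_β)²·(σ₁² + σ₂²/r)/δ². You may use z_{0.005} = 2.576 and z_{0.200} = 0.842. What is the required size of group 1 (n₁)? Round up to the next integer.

n₁ = 2640

n₁ = (z_{α/2} + z_β)² · (σ₁² + σ₂²/r) / δ²
   = (2.576 + 0.842)² · (1.6² + 2.5²/0.5) / 0.4²
   = 11.6827 · (2.56 + 12.5) / 0.16
   = 11.6827 · 15.06 / 0.16
   = 1099.64
Design effect: 2.4 × 1099.64 = 2639.13.
Round up → n₁ = 2640; n₂ = r·n₁ = 0.5 × 2640 = 1320.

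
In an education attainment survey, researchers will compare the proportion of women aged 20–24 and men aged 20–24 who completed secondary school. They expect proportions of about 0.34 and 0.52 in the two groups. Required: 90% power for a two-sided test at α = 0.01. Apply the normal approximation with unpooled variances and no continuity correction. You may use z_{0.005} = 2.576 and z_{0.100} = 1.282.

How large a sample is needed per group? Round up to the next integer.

n = 218 per group

n = (z_{α/2} + z_β)² · [p₁(1−p₁) + p₂(1−p₂)] / (p₁ − p₂)²
  = (2.576 + 1.282)² · (0.34·0.66 + 0.52·0.48) / (-0.18)²
  = (3.858)² · (0.2244 + 0.2496) / 0.0324
  = 14.8842 · 0.4740 / 0.0324
  = 217.75
Round up → n = 218 per group.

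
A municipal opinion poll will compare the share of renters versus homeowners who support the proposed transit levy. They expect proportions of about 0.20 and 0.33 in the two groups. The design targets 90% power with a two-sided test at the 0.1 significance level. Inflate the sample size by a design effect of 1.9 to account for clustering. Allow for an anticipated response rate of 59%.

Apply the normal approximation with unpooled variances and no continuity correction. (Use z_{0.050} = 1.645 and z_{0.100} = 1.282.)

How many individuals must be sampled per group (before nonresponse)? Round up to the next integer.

n = 623 per group

n = (z_{α/2} + z_β)² · [p₁(1−p₁) + p₂(1−p₂)] / (p₁ − p₂)²
  = (1.645 + 1.282)² · (0.20·0.80 + 0.33·0.67) / (-0.13)²
  = (2.927)² · (0.1600 + 0.2211) / 0.0169
  = 8.5673 · 0.3811 / 0.0169
  = 193.20
Design effect: 1.9 × 193.20 = 367.07.
Adjust for 59% response: 367.07 / 0.59 = 622.16.
Round up → n = 623 per group.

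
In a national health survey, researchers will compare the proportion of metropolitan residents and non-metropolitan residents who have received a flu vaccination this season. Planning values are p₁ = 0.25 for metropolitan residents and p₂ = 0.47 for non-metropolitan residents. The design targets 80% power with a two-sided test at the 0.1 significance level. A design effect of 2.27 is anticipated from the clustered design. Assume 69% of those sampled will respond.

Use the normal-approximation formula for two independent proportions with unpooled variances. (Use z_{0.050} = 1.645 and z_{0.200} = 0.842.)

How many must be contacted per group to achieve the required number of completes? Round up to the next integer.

n = 184 per group

n = (z_{α/2} + z_β)² · [p₁(1−p₁) + p₂(1−p₂)] / (p₁ − p₂)²
  = (1.645 + 0.842)² · (0.25·0.75 + 0.47·0.53) / (-0.22)²
  = (2.487)² · (0.1875 + 0.2491) / 0.0484
  = 6.1852 · 0.4366 / 0.0484
  = 55.79
Design effect: 2.27 × 55.79 = 126.65.
Adjust for 69% response: 126.65 / 0.69 = 183.56.
Round up → n = 184 per group.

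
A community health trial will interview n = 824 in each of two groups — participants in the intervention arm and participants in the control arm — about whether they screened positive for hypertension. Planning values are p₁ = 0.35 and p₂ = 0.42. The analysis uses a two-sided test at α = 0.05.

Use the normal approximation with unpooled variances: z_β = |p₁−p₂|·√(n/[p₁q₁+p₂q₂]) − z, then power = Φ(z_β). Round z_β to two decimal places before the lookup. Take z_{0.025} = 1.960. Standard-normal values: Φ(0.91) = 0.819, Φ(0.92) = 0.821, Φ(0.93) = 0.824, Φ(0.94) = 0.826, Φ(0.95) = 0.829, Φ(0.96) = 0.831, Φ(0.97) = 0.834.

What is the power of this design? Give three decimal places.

z_β = |p₁−p₂|·√(n/[p₁q₁+p₂q₂]) − z_{α/2}
    = 0.07 · √(824/0.4711) − 1.960
    = 0.07 · 41.8222 − 1.960
    = 2.9276 − 1.960 = 0.9676 → 0.97
Power = Φ(0.97) = 0.834.

Power ≈ 0.834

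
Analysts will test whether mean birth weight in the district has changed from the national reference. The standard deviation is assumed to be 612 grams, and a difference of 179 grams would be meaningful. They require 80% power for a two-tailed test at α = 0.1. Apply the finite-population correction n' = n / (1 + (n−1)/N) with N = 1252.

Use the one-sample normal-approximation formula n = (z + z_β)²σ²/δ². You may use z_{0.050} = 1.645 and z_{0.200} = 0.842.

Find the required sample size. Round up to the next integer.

n = (z_{α/2} + z_β)² · σ² / δ²
  = (1.645 + 0.842)² · 612² / 179²
  = 6.1852 · 374544 / 32041
  = 72.30
Finite-population correction (N = 1252): 72.30 / (1 + (72.30 − 1)/1252) = 68.41.
Round up → n = 69.

n = 69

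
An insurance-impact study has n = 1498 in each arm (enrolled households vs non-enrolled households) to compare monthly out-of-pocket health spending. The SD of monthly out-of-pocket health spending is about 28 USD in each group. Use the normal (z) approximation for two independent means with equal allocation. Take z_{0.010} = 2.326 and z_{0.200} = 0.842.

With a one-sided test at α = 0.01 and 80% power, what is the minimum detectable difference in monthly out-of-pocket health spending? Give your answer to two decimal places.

Minimum detectable difference ≈ 3.24 USD

δ = (z_α + z_β) · √((σ₁²+σ₂²)/n)
  = (2.326 + 0.842) · √(1568/1498)
  = 3.168 · √1.0467
  = 3.168 · 1.0231
  = 3.2412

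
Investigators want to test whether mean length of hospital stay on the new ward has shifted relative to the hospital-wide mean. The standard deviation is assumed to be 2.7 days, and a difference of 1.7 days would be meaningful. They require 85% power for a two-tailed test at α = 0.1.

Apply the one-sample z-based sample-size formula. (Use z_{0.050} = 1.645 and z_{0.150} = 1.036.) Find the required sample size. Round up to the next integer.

n = (z_{α/2} + z_β)² · σ² / δ²
  = (1.645 + 1.036)² · 2.7² / 1.7²
  = 7.1878 · 7.29 / 2.89
  = 18.13
Round up → n = 19.

n = 19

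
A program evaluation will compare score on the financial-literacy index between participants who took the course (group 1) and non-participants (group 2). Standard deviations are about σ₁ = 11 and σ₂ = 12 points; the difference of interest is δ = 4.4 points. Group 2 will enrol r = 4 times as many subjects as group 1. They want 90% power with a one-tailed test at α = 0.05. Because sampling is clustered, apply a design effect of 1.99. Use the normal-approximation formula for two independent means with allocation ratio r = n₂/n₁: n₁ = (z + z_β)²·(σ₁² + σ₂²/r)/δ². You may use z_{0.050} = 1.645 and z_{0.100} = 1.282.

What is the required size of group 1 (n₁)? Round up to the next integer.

n₁ = 139

n₁ = (z_α + z_β)² · (σ₁² + σ₂²/r) / δ²
   = (1.645 + 1.282)² · (11² + 12²/4) / 4.4²
   = 8.5673 · (121 + 36) / 19.36
   = 8.5673 · 157 / 19.36
   = 69.48
Design effect: 1.99 × 69.48 = 138.26.
Round up → n₁ = 139; n₂ = r·n₁ = 4 × 139 = 556.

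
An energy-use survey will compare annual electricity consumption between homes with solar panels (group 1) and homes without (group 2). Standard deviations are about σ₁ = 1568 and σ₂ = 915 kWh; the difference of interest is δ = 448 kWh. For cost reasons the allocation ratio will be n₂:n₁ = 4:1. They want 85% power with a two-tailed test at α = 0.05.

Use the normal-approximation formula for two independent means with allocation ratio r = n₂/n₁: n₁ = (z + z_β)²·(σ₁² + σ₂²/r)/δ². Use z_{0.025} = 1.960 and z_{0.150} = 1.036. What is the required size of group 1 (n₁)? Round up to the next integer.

n₁ = (z_{α/2} + z_β)² · (σ₁² + σ₂²/r) / δ²
   = (1.960 + 1.036)² · (1568² + 915²/4) / 448²
   = 8.9760 · (2458624 + 209306.2) / 200704
   = 8.9760 · 2667930.2 / 200704
   = 119.32
Round up → n₁ = 120; n₂ = r·n₁ = 4 × 120 = 480.

n₁ = 120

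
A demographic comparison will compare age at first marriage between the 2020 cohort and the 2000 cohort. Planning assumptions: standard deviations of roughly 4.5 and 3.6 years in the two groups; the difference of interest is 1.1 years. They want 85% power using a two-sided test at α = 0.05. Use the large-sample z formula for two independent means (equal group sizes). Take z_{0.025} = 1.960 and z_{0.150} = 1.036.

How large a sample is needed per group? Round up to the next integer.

n = 247 per group

n = (z_{α/2} + z_β)² · (σ₁² + σ₂²) / δ²
  = (1.960 + 1.036)² · (4.5² + 3.6² = 33.21) / 1.1²
  = 8.9760 · 33.21 / 1.21
  = 246.36
Round up → n = 247 per group.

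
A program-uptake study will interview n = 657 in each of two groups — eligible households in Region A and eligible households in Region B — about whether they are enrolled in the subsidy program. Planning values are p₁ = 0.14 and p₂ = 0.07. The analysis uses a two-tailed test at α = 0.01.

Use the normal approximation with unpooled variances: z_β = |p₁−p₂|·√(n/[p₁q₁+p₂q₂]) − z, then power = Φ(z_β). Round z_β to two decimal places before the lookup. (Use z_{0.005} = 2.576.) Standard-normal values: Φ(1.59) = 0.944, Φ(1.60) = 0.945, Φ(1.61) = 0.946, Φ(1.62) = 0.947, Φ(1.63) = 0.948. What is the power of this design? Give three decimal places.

z_β = |p₁−p₂|·√(n/[p₁q₁+p₂q₂]) − z_{α/2}
    = 0.07 · √(657/0.1855) − 2.576
    = 0.07 · 59.5128 − 2.576
    = 4.1659 − 2.576 = 1.5899 → 1.59
Power = Φ(1.59) = 0.944.

Power ≈ 0.944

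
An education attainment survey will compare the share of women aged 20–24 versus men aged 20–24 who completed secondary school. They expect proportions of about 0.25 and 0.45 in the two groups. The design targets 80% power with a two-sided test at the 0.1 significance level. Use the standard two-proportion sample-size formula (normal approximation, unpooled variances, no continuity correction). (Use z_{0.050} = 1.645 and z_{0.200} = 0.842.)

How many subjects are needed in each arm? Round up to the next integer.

n = 68 per group

n = (z_{α/2} + z_β)² · [p₁(1−p₁) + p₂(1−p₂)] / (p₁ − p₂)²
  = (1.645 + 0.842)² · (0.25·0.75 + 0.45·0.55) / (-0.20)²
  = (2.487)² · (0.1875 + 0.2475) / 0.0400
  = 6.1852 · 0.4350 / 0.0400
  = 67.26
Round up → n = 68 per group.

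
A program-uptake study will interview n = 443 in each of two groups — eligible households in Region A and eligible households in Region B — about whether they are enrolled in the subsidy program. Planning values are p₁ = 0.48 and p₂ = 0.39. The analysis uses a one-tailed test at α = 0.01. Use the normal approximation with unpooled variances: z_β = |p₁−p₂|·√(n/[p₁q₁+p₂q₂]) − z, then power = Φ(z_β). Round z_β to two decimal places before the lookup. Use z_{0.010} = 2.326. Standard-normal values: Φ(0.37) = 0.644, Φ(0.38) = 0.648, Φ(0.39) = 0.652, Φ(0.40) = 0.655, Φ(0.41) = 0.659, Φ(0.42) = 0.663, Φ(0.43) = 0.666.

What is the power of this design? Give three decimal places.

Power ≈ 0.652

z_β = |p₁−p₂|·√(n/[p₁q₁+p₂q₂]) − z_α
    = 0.09 · √(443/0.4875) − 2.326
    = 0.09 · 30.1449 − 2.326
    = 2.7130 − 2.326 = 0.3870 → 0.39
Power = Φ(0.39) = 0.652.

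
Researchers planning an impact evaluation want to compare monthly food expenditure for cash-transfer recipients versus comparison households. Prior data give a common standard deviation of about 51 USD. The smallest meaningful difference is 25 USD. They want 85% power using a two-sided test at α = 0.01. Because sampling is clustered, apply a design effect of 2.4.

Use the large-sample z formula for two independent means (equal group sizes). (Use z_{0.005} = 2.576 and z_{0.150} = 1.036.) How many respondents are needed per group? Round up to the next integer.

n = 261 per group

n = (z_{α/2} + z_β)² · (σ₁² + σ₂²) / δ²
  = (2.576 + 1.036)² · (2·51² = 5202) / 25²
  = 13.0465 · 5202 / 625
  = 108.59
Design effect: 2.4 × 108.59 = 260.61.
Round up → n = 261 per group.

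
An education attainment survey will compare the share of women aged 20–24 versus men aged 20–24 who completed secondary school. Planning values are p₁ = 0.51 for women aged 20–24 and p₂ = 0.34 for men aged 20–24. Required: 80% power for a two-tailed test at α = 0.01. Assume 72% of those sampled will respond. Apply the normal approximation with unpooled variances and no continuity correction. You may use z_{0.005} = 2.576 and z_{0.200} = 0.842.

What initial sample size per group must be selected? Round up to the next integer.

n = 267 per group

n = (z_{α/2} + z_β)² · [p₁(1−p₁) + p₂(1−p₂)] / (p₁ − p₂)²
  = (2.576 + 0.842)² · (0.51·0.49 + 0.34·0.66) / (0.17)²
  = (3.418)² · (0.2499 + 0.2244) / 0.0289
  = 11.6827 · 0.4743 / 0.0289
  = 191.73
Adjust for 72% response: 191.73 / 0.72 = 266.30.
Round up → n = 267 per group.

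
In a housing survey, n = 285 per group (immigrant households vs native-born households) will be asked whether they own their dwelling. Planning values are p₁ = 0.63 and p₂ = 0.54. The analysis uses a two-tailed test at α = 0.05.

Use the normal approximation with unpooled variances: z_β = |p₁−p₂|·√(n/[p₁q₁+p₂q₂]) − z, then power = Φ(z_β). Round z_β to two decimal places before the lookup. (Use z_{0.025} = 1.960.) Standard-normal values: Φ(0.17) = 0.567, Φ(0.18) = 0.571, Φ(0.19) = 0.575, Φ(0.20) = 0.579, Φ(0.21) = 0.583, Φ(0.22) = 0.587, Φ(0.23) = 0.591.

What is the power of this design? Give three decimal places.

z_β = |p₁−p₂|·√(n/[p₁q₁+p₂q₂]) − z_{α/2}
    = 0.09 · √(285/0.4815) − 1.960
    = 0.09 · 24.3290 − 1.960
    = 2.1896 − 1.960 = 0.2296 → 0.23
Power = Φ(0.23) = 0.591.

Power ≈ 0.591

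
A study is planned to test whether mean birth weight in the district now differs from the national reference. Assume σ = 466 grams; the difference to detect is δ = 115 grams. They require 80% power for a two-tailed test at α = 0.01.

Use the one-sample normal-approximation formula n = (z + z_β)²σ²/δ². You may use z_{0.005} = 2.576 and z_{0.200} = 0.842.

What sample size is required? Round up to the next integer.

n = 192

n = (z_{α/2} + z_β)² · σ² / δ²
  = (2.576 + 0.842)² · 466² / 115²
  = 11.6827 · 217156 / 13225
  = 191.83
Round up → n = 192.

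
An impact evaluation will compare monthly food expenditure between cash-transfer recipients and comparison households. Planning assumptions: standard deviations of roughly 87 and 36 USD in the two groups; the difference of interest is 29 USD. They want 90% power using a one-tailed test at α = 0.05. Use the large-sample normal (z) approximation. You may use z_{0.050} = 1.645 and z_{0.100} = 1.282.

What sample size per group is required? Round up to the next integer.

n = 91 per group

n = (z_α + z_β)² · (σ₁² + σ₂²) / δ²
  = (1.645 + 1.282)² · (87² + 36² = 8865) / 29²
  = 8.5673 · 8865 / 841
  = 90.31
Round up → n = 91 per group.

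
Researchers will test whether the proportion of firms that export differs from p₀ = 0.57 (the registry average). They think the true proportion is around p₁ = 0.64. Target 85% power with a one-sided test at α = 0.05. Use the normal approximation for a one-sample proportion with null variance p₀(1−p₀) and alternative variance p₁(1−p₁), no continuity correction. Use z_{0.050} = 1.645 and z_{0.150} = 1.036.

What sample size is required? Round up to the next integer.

n = 352

n = [z_α·√(p₀q₀) + z_β·√(p₁q₁)]² / (p₁ − p₀)²
  = [1.645·√(0.57·0.43) + 1.036·√(0.64·0.36)]² / (0.07)²
  = [1.645·0.4951 + 1.036·0.4800]² / 0.0049
  = [1.3117]² / 0.0049
  = 351.12
Round up → n = 352.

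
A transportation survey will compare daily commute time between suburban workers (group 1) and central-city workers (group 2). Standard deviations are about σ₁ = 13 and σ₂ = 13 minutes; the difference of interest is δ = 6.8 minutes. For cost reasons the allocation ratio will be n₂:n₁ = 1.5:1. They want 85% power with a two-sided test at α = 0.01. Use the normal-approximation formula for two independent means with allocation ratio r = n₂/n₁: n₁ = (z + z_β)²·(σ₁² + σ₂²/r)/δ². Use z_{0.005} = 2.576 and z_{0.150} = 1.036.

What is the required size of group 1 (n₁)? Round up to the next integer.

n₁ = (z_{α/2} + z_β)² · (σ₁² + σ₂²/r) / δ²
   = (2.576 + 1.036)² · (13² + 13²/1.5) / 6.8²
   = 13.0465 · (169 + 112.6667) / 46.24
   = 13.0465 · 281.6667 / 46.24
   = 79.47
Round up → n₁ = 80; n₂ = r·n₁ = 1.5 × 80 = 120.

n₁ = 80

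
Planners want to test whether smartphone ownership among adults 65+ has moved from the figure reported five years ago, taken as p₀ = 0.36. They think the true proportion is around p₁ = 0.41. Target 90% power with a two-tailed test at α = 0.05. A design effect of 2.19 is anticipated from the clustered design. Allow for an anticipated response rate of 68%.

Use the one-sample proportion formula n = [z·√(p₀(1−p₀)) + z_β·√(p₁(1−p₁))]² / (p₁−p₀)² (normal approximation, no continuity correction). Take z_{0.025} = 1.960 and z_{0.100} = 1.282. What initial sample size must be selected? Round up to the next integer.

n = 3181

n = [z_{α/2}·√(p₀q₀) + z_β·√(p₁q₁)]² / (p₁ − p₀)²
  = [1.960·√(0.36·0.64) + 1.282·√(0.41·0.59)]² / (0.05)²
  = [1.960·0.4800 + 1.282·0.4918]² / 0.0025
  = [1.5713]² / 0.0025
  = 987.63
Design effect: 2.19 × 987.63 = 2162.91.
Adjust for 68% response: 2162.91 / 0.68 = 3180.75.
Round up → n = 3181.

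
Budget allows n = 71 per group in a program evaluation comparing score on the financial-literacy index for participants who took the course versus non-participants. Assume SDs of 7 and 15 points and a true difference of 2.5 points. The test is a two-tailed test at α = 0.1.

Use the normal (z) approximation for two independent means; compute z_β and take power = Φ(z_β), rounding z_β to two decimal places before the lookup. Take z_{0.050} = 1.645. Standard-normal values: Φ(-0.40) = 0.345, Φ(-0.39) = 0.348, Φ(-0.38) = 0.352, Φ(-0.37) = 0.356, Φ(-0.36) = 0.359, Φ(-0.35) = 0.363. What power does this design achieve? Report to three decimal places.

z_β = δ·√(n/(σ₁²+σ₂²)) − z_{α/2}
    = 2.5 · √(71/274) − 1.645
    = 2.5 · 0.50904 − 1.645
    = 1.2726 − 1.645 = -0.3724 → -0.37
Power = Φ(-0.37) = 0.356.

Power ≈ 0.356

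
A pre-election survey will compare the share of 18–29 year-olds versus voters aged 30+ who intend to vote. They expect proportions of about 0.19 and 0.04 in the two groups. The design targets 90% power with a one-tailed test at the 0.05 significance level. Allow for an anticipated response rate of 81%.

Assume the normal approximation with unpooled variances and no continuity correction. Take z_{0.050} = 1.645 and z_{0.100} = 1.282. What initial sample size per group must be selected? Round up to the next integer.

n = 91 per group

n = (z_α + z_β)² · [p₁(1−p₁) + p₂(1−p₂)] / (p₁ − p₂)²
  = (1.645 + 1.282)² · (0.19·0.81 + 0.04·0.96) / (0.15)²
  = (2.927)² · (0.1539 + 0.0384) / 0.0225
  = 8.5673 · 0.1923 / 0.0225
  = 73.22
Adjust for 81% response: 73.22 / 0.81 = 90.40.
Round up → n = 91 per group.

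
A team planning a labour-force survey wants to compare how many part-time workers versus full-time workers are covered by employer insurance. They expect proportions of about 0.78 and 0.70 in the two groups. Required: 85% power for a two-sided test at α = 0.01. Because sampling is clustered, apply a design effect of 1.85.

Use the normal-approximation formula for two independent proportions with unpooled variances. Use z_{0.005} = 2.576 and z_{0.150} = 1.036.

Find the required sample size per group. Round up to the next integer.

n = 1440 per group

n = (z_{α/2} + z_β)² · [p₁(1−p₁) + p₂(1−p₂)] / (p₁ − p₂)²
  = (2.576 + 1.036)² · (0.78·0.22 + 0.70·0.30) / (0.08)²
  = (3.612)² · (0.1716 + 0.2100) / 0.0064
  = 13.0465 · 0.3816 / 0.0064
  = 777.90
Design effect: 1.85 × 777.90 = 1439.12.
Round up → n = 1440 per group.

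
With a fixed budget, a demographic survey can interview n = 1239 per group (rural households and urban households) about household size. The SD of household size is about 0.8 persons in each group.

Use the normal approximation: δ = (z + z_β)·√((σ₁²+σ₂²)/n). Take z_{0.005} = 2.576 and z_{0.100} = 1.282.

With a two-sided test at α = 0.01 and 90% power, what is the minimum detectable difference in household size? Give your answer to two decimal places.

Minimum detectable difference ≈ 0.12 persons

δ = (z_{α/2} + z_β) · √((σ₁²+σ₂²)/n)
  = (2.576 + 1.282) · √(1.28/1239)
  = 3.858 · √0.00103
  = 3.858 · 0.0321
  = 0.1240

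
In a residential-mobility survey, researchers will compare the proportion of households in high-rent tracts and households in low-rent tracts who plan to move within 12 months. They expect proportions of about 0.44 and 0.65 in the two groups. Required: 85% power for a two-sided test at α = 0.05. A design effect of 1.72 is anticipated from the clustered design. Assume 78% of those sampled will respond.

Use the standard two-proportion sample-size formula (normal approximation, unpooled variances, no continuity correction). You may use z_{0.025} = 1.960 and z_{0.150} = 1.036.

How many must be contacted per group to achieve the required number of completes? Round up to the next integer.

n = 213 per group

n = (z_{α/2} + z_β)² · [p₁(1−p₁) + p₂(1−p₂)] / (p₁ − p₂)²
  = (1.960 + 1.036)² · (0.44·0.56 + 0.65·0.35) / (-0.21)²
  = (2.996)² · (0.2464 + 0.2275) / 0.0441
  = 8.9760 · 0.4739 / 0.0441
  = 96.46
Design effect: 1.72 × 96.46 = 165.91.
Adjust for 78% response: 165.91 / 0.78 = 212.70.
Round up → n = 213 per group.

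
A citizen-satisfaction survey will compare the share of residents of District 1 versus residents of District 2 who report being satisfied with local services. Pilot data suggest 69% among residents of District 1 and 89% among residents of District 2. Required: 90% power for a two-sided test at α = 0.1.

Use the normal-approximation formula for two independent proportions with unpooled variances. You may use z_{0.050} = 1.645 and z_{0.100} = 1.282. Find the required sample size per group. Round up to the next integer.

n = (z_{α/2} + z_β)² · [p₁(1−p₁) + p₂(1−p₂)] / (p₁ − p₂)²
  = (1.645 + 1.282)² · (0.69·0.31 + 0.89·0.11) / (-0.20)²
  = (2.927)² · (0.2139 + 0.0979) / 0.0400
  = 8.5673 · 0.3118 / 0.0400
  = 66.78
Round up → n = 67 per group.

n = 67 per group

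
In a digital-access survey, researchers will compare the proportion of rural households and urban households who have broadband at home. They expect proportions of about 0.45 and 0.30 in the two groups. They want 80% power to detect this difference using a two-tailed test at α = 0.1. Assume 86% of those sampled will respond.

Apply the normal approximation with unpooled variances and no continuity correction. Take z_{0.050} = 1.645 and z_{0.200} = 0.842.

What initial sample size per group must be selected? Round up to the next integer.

n = (z_{α/2} + z_β)² · [p₁(1−p₁) + p₂(1−p₂)] / (p₁ − p₂)²
  = (1.645 + 0.842)² · (0.45·0.55 + 0.30·0.70) / (0.15)²
  = (2.487)² · (0.2475 + 0.2100) / 0.0225
  = 6.1852 · 0.4575 / 0.0225
  = 125.77
Adjust for 86% response: 125.77 / 0.86 = 146.24.
Round up → n = 147 per group.

n = 147 per group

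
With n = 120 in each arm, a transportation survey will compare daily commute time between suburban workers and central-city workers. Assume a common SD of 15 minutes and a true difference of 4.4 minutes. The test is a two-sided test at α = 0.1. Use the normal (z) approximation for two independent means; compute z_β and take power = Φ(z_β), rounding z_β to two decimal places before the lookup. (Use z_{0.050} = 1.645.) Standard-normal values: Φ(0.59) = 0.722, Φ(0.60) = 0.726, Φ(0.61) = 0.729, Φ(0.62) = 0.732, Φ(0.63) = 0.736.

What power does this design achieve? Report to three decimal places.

Power ≈ 0.736

z_β = δ·√(n/(σ₁²+σ₂²)) − z_{α/2}
    = 4.4 · √(120/450) − 1.645
    = 4.4 · 0.51640 − 1.645
    = 2.2722 − 1.645 = 0.6272 → 0.63
Power = Φ(0.63) = 0.736.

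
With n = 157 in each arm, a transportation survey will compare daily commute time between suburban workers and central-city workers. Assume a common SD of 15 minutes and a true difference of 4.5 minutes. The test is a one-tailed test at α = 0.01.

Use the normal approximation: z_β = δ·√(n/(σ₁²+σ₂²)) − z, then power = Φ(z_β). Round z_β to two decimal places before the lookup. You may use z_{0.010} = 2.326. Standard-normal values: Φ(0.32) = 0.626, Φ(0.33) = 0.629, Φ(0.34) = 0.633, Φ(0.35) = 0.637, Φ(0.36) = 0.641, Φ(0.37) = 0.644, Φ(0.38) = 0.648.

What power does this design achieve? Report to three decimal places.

Power ≈ 0.629

z_β = δ·√(n/(σ₁²+σ₂²)) − z_α
    = 4.5 · √(157/450) − 2.326
    = 4.5 · 0.59067 − 2.326
    = 2.6580 − 2.326 = 0.3320 → 0.33
Power = Φ(0.33) = 0.629.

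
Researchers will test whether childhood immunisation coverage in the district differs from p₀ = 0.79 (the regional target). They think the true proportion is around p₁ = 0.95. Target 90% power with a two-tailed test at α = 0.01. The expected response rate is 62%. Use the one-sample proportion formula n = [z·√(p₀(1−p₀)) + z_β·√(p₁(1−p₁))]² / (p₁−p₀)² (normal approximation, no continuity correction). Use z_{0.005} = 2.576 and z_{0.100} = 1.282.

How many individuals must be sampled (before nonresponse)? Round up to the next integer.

n = 112

n = [z_{α/2}·√(p₀q₀) + z_β·√(p₁q₁)]² / (p₁ − p₀)²
  = [2.576·√(0.79·0.21) + 1.282·√(0.95·0.05)]² / (0.16)²
  = [2.576·0.4073 + 1.282·0.2179]² / 0.0256
  = [1.3286]² / 0.0256
  = 68.96
Adjust for 62% response: 68.96 / 0.62 = 111.22.
Round up → n = 112.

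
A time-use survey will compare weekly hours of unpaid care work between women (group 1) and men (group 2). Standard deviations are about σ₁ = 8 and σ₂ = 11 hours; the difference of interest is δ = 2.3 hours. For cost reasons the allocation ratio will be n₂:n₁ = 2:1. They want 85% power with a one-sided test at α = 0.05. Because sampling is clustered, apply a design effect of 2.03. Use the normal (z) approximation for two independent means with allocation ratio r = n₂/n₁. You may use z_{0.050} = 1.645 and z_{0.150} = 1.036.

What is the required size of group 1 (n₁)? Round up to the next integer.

n₁ = 344

n₁ = (z_α + z_β)² · (σ₁² + σ₂²/r) / δ²
   = (1.645 + 1.036)² · (8² + 11²/2) / 2.3²
   = 7.1878 · (64 + 60.5) / 5.29
   = 7.1878 · 124.5 / 5.29
   = 169.16
Design effect: 2.03 × 169.16 = 343.40.
Round up → n₁ = 344; n₂ = r·n₁ = 2 × 344 = 688.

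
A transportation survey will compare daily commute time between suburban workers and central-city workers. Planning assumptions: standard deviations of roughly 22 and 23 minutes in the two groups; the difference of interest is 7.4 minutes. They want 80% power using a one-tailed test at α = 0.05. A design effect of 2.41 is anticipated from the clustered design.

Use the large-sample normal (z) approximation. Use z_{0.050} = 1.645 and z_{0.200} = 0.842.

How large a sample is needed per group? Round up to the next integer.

n = 276 per group

n = (z_α + z_β)² · (σ₁² + σ₂²) / δ²
  = (1.645 + 0.842)² · (22² + 23² = 1013) / 7.4²
  = 6.1852 · 1013 / 54.76
  = 114.42
Design effect: 2.41 × 114.42 = 275.75.
Round up → n = 276 per group.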